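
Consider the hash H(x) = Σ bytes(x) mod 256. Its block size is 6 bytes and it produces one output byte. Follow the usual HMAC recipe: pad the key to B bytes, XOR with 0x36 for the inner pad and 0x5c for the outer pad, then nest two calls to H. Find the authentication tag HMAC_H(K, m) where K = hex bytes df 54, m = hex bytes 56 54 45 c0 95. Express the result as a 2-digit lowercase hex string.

62

Key hex bytes df 54 is 2 bytes ≤ B = 6; zero-pad to 6 bytes: K' = df 54 00 00 00 00.
K' ⊕ ipad = e9 62 36 36 36 36.  K' ⊕ opad = 83 08 5c 5c 5c 5c.
Inner input = (K'⊕ipad) ∥ m = e9 62 36 36 36 36 ∥ 56 54 45 c0 95.
Inner hash: sum = 233+98+54+54+54+54+86+84+69+192+149 = 1127; mod 256 = 103 → 67.
Outer input = (K'⊕opad) ∥ inner = 83 08 5c 5c 5c 5c ∥ 67.
Outer hash (tag): sum = 131+8+92+92+92+92+103 = 610; mod 256 = 98 → 62.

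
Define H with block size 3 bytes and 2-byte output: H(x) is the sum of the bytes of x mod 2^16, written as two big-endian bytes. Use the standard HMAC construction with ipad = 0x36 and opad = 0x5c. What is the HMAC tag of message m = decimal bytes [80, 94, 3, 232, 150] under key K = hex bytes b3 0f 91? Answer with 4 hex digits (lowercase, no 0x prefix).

Key hex bytes b3 0f 91 is exactly B = 3 bytes: K' = b3 0f 91.
K' ⊕ ipad = 85 39 a7.  K' ⊕ opad = ef 53 cd.
Inner input = (K'⊕ipad) ∥ m = 85 39 a7 ∥ 50 5e 03 e8 96.
Inner hash: sum = 133+57+167+80+94+3+232+150 = 916 → 03 94.
Outer input = (K'⊕opad) ∥ inner = ef 53 cd ∥ 03 94.
Outer hash (tag): sum = 239+83+205+3+148 = 678 → 02 a6.

02a6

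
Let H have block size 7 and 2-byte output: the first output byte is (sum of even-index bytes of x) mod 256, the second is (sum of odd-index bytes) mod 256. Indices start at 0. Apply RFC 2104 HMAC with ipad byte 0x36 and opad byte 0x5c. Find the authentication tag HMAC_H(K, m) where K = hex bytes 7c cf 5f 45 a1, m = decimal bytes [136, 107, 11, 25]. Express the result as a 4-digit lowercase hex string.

b10c

Key hex bytes 7c cf 5f 45 a1 is 5 bytes ≤ B = 7; zero-pad to 7 bytes: K' = 7c cf 5f 45 a1 00 00.
K' ⊕ ipad = 4a f9 69 73 97 36 36.  K' ⊕ opad = 20 93 03 19 fd 5c 5c.
Inner input = (K'⊕ipad) ∥ m = 4a f9 69 73 97 36 36 ∥ 88 6b 0b 19.
Inner hash: even-index sum = 516 mod 256 = 4; odd-index sum = 565 mod 256 = 53 → 04 35.
Outer input = (K'⊕opad) ∥ inner = 20 93 03 19 fd 5c 5c ∥ 04 35.
Outer hash (tag): even-index sum = 433 mod 256 = 177; odd-index sum = 268 mod 256 = 12 → b1 0c.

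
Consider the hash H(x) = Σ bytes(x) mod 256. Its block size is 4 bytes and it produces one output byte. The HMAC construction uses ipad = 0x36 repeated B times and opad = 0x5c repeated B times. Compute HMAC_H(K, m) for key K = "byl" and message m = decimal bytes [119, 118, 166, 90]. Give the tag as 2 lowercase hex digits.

Key "byl" = 62 79 6c is 3 bytes ≤ B = 4; zero-pad to 4 bytes: K' = 62 79 6c 00.
K' ⊕ ipad = 54 4f 5a 36.  K' ⊕ opad = 3e 25 30 5c.
Inner input = (K'⊕ipad) ∥ m = 54 4f 5a 36 ∥ 77 76 a6 5a.
Inner hash: sum = 84+79+90+54+119+118+166+90 = 800; mod 256 = 32 → 20.
Outer input = (K'⊕opad) ∥ inner = 3e 25 30 5c ∥ 20.
Outer hash (tag): sum = 62+37+48+92+32 = 271; mod 256 = 15 → 0f.

0f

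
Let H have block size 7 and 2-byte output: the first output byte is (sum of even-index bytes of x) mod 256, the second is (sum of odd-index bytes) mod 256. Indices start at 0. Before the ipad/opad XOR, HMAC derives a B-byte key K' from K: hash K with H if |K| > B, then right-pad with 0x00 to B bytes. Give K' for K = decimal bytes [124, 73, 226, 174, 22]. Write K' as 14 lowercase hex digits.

7c49e2ae160000

Key decimal bytes [124, 73, 226, 174, 22] = 7c 49 e2 ae 16 is 5 bytes ≤ B = 7; zero-pad to 7 bytes: K' = 7c 49 e2 ae 16 00 00.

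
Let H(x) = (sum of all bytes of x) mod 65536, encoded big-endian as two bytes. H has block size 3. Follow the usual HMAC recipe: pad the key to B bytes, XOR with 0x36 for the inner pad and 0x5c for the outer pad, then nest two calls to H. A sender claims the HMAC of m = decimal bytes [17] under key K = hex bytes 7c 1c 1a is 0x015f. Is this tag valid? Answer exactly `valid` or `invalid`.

invalid

Key hex bytes 7c 1c 1a is exactly B = 3 bytes: K' = 7c 1c 1a.
K' ⊕ ipad = 4a 2a 2c; K' ⊕ opad = 20 40 46.
Inner hash: sum = 74+42+44+17 = 177 → 00 b1.
Outer hash (recomputed tag): sum = 32+64+70+0+177 = 343 → 01 57.
Recomputed tag = 0157; claimed = 015f → mismatch.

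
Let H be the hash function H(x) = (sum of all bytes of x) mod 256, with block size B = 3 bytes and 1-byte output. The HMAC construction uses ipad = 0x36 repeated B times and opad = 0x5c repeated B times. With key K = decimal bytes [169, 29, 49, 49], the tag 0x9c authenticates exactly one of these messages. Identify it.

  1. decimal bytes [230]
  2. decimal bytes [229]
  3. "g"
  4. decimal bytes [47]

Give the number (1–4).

Key decimal bytes [169, 29, 49, 49] = a9 1d 31 31 is 4 bytes > B = 3, so hash it first: H(key) = 28, then zero-pad to 3 bytes: K' = 28 00 00.
K' ⊕ ipad = 1e 36 36; K' ⊕ opad = 74 5c 5c.
m1: inner = H(1e 36 36 e6) = 70; tag = H(74 5c 5c 70) = 9c ← matches
m2: inner = H(1e 36 36 e5) = 6f; tag = H(74 5c 5c 6f) = 9b
m3: inner = H(1e 36 36 67) = f1; tag = H(74 5c 5c f1) = 1d
m4: inner = H(1e 36 36 2f) = b9; tag = H(74 5c 5c b9) = e5

1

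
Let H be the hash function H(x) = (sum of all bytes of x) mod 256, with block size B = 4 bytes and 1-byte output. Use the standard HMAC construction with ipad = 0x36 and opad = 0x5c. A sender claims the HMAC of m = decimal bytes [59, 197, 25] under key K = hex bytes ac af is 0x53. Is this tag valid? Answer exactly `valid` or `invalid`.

Key hex bytes ac af is 2 bytes ≤ B = 4; zero-pad to 4 bytes: K' = ac af 00 00.
K' ⊕ ipad = 9a 99 36 36; K' ⊕ opad = f0 f3 5c 5c.
Inner hash: sum = 154+153+54+54+59+197+25 = 696; mod 256 = 184 → b8.
Outer hash (recomputed tag): sum = 240+243+92+92+184 = 851; mod 256 = 83 → 53.
Recomputed tag = 53; claimed = 53 → match.

valid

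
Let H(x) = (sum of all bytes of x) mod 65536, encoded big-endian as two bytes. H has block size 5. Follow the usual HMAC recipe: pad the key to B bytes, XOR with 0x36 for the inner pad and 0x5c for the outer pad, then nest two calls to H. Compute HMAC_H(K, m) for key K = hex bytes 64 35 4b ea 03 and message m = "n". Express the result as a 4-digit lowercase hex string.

0220

Key hex bytes 64 35 4b ea 03 is exactly B = 5 bytes: K' = 64 35 4b ea 03.
K' ⊕ ipad = 52 03 7d dc 35.  K' ⊕ opad = 38 69 17 b6 5f.
Inner input = (K'⊕ipad) ∥ m = 52 03 7d dc 35 ∥ 6e.
Inner hash: sum = 82+3+125+220+53+110 = 593 → 02 51.
Outer input = (K'⊕opad) ∥ inner = 38 69 17 b6 5f ∥ 02 51.
Outer hash (tag): sum = 56+105+23+182+95+2+81 = 544 → 02 20.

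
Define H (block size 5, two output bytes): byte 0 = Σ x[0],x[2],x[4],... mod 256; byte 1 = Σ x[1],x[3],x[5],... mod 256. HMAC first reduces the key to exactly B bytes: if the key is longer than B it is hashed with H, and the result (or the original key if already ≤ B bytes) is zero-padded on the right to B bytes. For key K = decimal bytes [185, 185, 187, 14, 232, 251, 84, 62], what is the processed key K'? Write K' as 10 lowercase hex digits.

b000000000

|K| = 8 > B = 5, so first hash the key.
H(K): even-index sum = 688 mod 256 = 176; odd-index sum = 512 mod 256 = 0 → b0 00.
Zero-pad H(K) = b0 00 to 5 bytes: K' = b0 00 00 00 00.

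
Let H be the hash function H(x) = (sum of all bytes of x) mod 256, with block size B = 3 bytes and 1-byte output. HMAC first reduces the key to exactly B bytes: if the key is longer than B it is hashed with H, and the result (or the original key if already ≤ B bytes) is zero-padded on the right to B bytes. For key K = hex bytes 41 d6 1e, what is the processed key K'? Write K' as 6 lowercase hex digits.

41d61e

Key hex bytes 41 d6 1e is exactly B = 3 bytes: K' = 41 d6 1e.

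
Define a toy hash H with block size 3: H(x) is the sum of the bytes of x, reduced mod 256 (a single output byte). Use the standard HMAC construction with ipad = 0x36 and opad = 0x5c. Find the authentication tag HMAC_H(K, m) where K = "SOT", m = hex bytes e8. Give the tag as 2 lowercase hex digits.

52

Key "SOT" = 53 4f 54 is exactly B = 3 bytes: K' = 53 4f 54.
K' ⊕ ipad = 65 79 62.  K' ⊕ opad = 0f 13 08.
Inner input = (K'⊕ipad) ∥ m = 65 79 62 ∥ e8.
Inner hash: sum = 101+121+98+232 = 552; mod 256 = 40 → 28.
Outer input = (K'⊕opad) ∥ inner = 0f 13 08 ∥ 28.
Outer hash (tag): sum = 15+19+8+40 = 82 → 52.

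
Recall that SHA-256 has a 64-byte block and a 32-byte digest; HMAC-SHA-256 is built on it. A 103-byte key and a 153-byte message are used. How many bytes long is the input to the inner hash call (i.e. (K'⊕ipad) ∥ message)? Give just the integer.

Key is 103 > 64 bytes, so it is hashed to 32 bytes then zero-padded to 64: |K'| = 64.
Inner input = (K'⊕ipad) ∥ m → 64 + 153 = 217 bytes.

217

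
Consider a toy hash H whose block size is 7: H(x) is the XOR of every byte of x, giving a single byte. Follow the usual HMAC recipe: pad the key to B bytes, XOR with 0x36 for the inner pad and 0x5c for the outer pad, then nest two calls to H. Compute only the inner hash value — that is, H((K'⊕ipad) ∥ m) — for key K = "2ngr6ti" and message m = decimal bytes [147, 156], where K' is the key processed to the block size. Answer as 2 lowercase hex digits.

Key "2ngr6ti" = 32 6e 67 72 36 74 69 is exactly B = 7 bytes: K' = 32 6e 67 72 36 74 69.
K' ⊕ ipad = 04 58 51 44 00 42 5f.
Inner input = 04 58 51 44 00 42 5f ∥ 93 9c.
Inner hash: XOR 04⊕58⊕51⊕44⊕00⊕42⊕5f⊕93⊕9c = 5b.

5b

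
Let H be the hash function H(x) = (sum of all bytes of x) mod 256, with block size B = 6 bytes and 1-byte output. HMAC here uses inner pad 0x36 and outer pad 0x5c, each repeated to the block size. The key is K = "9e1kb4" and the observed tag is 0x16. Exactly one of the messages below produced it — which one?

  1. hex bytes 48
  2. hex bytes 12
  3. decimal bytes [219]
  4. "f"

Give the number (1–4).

2

Key "9e1kb4" = 39 65 31 6b 62 34 is exactly B = 6 bytes: K' = 39 65 31 6b 62 34.
K' ⊕ ipad = 0f 53 07 5d 54 02; K' ⊕ opad = 65 39 6d 37 3e 68.
m1: inner = H(0f 53 07 5d 54 02 48) = 64; tag = H(65 39 6d 37 3e 68 64) = 4c
m2: inner = H(0f 53 07 5d 54 02 12) = 2e; tag = H(65 39 6d 37 3e 68 2e) = 16 ← matches
m3: inner = H(0f 53 07 5d 54 02 db) = f7; tag = H(65 39 6d 37 3e 68 f7) = df
m4: inner = H(0f 53 07 5d 54 02 66) = 82; tag = H(65 39 6d 37 3e 68 82) = 6a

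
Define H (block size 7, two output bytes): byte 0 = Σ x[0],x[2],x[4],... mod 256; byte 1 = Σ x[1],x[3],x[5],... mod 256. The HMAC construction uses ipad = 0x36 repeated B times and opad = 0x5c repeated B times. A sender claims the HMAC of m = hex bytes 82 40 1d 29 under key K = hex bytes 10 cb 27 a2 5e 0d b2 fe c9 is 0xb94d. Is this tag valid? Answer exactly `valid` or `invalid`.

Key hex bytes 10 cb 27 a2 5e 0d b2 fe c9 is 9 bytes > B = 7, so hash it first: H(key) = 10 78, then zero-pad to 7 bytes: K' = 10 78 00 00 00 00 00.
K' ⊕ ipad = 26 4e 36 36 36 36 36; K' ⊕ opad = 4c 24 5c 5c 5c 5c 5c.
Inner hash: even-index sum = 305 mod 256 = 49; odd-index sum = 345 mod 256 = 89 → 31 59.
Outer hash (recomputed tag): even-index sum = 441 mod 256 = 185; odd-index sum = 269 mod 256 = 13 → b9 0d.
Recomputed tag = b90d; claimed = b94d → mismatch.

invalid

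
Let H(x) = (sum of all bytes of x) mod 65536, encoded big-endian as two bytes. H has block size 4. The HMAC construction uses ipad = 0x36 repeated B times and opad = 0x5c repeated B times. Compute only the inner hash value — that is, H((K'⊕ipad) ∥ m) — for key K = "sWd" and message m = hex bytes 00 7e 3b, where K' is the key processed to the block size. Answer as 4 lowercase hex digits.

Key "sWd" = 73 57 64 is 3 bytes ≤ B = 4; zero-pad to 4 bytes: K' = 73 57 64 00.
K' ⊕ ipad = 45 61 52 36.
Inner input = 45 61 52 36 ∥ 00 7e 3b.
Inner hash: sum = 69+97+82+54+0+126+59 = 487 → 01 e7.

01e7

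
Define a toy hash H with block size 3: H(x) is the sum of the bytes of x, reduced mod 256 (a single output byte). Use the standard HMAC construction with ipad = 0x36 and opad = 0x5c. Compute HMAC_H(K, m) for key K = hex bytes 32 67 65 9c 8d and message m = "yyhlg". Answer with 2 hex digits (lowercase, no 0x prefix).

Key hex bytes 32 67 65 9c 8d is 5 bytes > B = 3, so hash it first: H(key) = 27, then zero-pad to 3 bytes: K' = 27 00 00.
K' ⊕ ipad = 11 36 36.  K' ⊕ opad = 7b 5c 5c.
Inner input = (K'⊕ipad) ∥ m = 11 36 36 ∥ 79 79 68 6c 67.
Inner hash: sum = 17+54+54+121+121+104+108+103 = 682; mod 256 = 170 → aa.
Outer input = (K'⊕opad) ∥ inner = 7b 5c 5c ∥ aa.
Outer hash (tag): sum = 123+92+92+170 = 477; mod 256 = 221 → dd.

dd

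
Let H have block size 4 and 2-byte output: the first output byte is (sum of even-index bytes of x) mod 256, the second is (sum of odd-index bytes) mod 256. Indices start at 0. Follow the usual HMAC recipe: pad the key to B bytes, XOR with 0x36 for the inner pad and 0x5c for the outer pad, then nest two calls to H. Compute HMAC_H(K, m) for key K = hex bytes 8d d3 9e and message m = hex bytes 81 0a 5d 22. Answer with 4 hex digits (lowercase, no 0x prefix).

d432

Key hex bytes 8d d3 9e is 3 bytes ≤ B = 4; zero-pad to 4 bytes: K' = 8d d3 9e 00.
K' ⊕ ipad = bb e5 a8 36.  K' ⊕ opad = d1 8f c2 5c.
Inner input = (K'⊕ipad) ∥ m = bb e5 a8 36 ∥ 81 0a 5d 22.
Inner hash: even-index sum = 577 mod 256 = 65; odd-index sum = 327 mod 256 = 71 → 41 47.
Outer input = (K'⊕opad) ∥ inner = d1 8f c2 5c ∥ 41 47.
Outer hash (tag): even-index sum = 468 mod 256 = 212; odd-index sum = 306 mod 256 = 50 → d4 32.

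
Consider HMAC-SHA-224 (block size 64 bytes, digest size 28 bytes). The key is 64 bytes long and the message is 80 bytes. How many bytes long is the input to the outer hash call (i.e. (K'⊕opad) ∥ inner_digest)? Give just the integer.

Key is 64 ≤ 64 bytes, zero-padded: |K'| = 64.
Outer input = (K'⊕opad) ∥ H(inner) → 64 + 28 = 92 bytes.

92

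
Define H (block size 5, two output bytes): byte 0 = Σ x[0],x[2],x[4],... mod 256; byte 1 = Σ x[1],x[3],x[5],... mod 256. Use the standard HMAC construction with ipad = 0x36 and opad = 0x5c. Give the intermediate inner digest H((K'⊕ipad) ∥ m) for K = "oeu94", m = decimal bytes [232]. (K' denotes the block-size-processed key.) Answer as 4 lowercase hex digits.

9e4a

Key "oeu94" = 6f 65 75 39 34 is exactly B = 5 bytes: K' = 6f 65 75 39 34.
K' ⊕ ipad = 59 53 43 0f 02.
Inner input = 59 53 43 0f 02 ∥ e8.
Inner hash: even-index sum = 158 mod 256 = 158; odd-index sum = 330 mod 256 = 74 → 9e 4a.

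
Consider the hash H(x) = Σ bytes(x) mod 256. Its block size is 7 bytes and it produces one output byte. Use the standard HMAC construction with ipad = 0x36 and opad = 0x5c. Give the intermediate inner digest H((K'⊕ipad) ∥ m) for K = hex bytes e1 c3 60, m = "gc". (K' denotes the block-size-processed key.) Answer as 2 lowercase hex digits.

c4

Key hex bytes e1 c3 60 is 3 bytes ≤ B = 7; zero-pad to 7 bytes: K' = e1 c3 60 00 00 00 00.
K' ⊕ ipad = d7 f5 56 36 36 36 36.
Inner input = d7 f5 56 36 36 36 36 ∥ 67 63.
Inner hash: sum = 215+245+86+54+54+54+54+103+99 = 964; mod 256 = 196 → c4.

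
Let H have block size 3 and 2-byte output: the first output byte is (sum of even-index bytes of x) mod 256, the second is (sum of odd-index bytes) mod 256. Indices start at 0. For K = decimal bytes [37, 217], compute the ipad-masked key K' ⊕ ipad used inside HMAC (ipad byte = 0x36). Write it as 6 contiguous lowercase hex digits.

Key decimal bytes [37, 217] = 25 d9 is 2 bytes ≤ B = 3; zero-pad to 3 bytes: K' = 25 d9 00.
XOR each byte with 0x36: 25⊕36=13, d9⊕36=ef, 00⊕36=36.

13ef36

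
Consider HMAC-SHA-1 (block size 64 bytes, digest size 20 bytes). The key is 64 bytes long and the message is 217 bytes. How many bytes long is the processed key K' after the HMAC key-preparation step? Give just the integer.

Key is 64 ≤ 64 bytes, zero-padded: |K'| = 64.

64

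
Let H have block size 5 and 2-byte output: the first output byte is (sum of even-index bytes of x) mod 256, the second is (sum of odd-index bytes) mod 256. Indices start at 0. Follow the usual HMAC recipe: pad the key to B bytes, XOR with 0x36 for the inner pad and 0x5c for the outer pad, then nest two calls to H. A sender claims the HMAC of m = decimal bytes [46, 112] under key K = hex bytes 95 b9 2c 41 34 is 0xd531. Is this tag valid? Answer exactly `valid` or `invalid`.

Key hex bytes 95 b9 2c 41 34 is exactly B = 5 bytes: K' = 95 b9 2c 41 34.
K' ⊕ ipad = a3 8f 1a 77 02; K' ⊕ opad = c9 e5 70 1d 68.
Inner hash: even-index sum = 303 mod 256 = 47; odd-index sum = 308 mod 256 = 52 → 2f 34.
Outer hash (recomputed tag): even-index sum = 469 mod 256 = 213; odd-index sum = 305 mod 256 = 49 → d5 31.
Recomputed tag = d531; claimed = d531 → match.

valid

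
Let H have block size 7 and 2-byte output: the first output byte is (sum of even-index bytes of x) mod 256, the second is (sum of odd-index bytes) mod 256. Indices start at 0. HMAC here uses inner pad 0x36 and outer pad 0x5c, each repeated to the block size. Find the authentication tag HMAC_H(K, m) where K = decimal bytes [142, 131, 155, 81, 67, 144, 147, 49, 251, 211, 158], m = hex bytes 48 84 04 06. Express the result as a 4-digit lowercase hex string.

Key decimal bytes [142, 131, 155, 81, 67, 144, 147, 49, 251, 211, 158] = 8e 83 9b 51 43 90 93 31 fb d3 9e is 11 bytes > B = 7, so hash it first: H(key) = 98 68, then zero-pad to 7 bytes: K' = 98 68 00 00 00 00 00.
K' ⊕ ipad = ae 5e 36 36 36 36 36.  K' ⊕ opad = c4 34 5c 5c 5c 5c 5c.
Inner input = (K'⊕ipad) ∥ m = ae 5e 36 36 36 36 36 ∥ 48 84 04 06.
Inner hash: even-index sum = 474 mod 256 = 218; odd-index sum = 278 mod 256 = 22 → da 16.
Outer input = (K'⊕opad) ∥ inner = c4 34 5c 5c 5c 5c 5c ∥ da 16.
Outer hash (tag): even-index sum = 494 mod 256 = 238; odd-index sum = 454 mod 256 = 198 → ee c6.

eec6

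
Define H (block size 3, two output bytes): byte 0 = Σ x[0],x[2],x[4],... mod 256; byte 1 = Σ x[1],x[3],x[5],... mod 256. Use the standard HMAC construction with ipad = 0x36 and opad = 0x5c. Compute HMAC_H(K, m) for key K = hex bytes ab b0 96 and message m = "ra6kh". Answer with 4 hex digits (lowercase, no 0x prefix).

Key hex bytes ab b0 96 is exactly B = 3 bytes: K' = ab b0 96.
K' ⊕ ipad = 9d 86 a0.  K' ⊕ opad = f7 ec ca.
Inner input = (K'⊕ipad) ∥ m = 9d 86 a0 ∥ 72 61 36 6b 68.
Inner hash: even-index sum = 521 mod 256 = 9; odd-index sum = 406 mod 256 = 150 → 09 96.
Outer input = (K'⊕opad) ∥ inner = f7 ec ca ∥ 09 96.
Outer hash (tag): even-index sum = 599 mod 256 = 87; odd-index sum = 245 mod 256 = 245 → 57 f5.

57f5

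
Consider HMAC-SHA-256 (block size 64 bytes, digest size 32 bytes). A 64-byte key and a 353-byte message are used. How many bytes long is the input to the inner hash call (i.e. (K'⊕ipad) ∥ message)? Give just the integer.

417

Key is 64 ≤ 64 bytes, zero-padded: |K'| = 64.
Inner input = (K'⊕ipad) ∥ m → 64 + 353 = 417 bytes.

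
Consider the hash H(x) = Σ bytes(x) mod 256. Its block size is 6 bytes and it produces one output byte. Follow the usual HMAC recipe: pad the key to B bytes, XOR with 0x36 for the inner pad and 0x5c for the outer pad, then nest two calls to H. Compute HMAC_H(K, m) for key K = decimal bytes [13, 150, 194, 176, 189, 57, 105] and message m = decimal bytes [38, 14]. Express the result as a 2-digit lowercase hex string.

78

Key decimal bytes [13, 150, 194, 176, 189, 57, 105] = 0d 96 c2 b0 bd 39 69 is 7 bytes > B = 6, so hash it first: H(key) = 74, then zero-pad to 6 bytes: K' = 74 00 00 00 00 00.
K' ⊕ ipad = 42 36 36 36 36 36.  K' ⊕ opad = 28 5c 5c 5c 5c 5c.
Inner input = (K'⊕ipad) ∥ m = 42 36 36 36 36 36 ∥ 26 0e.
Inner hash: sum = 66+54+54+54+54+54+38+14 = 388; mod 256 = 132 → 84.
Outer input = (K'⊕opad) ∥ inner = 28 5c 5c 5c 5c 5c ∥ 84.
Outer hash (tag): sum = 40+92+92+92+92+92+132 = 632; mod 256 = 120 → 78.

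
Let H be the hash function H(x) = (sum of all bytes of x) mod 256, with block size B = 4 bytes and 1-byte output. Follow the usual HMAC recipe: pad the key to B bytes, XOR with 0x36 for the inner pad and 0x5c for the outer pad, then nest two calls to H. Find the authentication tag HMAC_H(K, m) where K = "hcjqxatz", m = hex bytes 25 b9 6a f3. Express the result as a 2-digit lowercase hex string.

Key "hcjqxatz" = 68 63 6a 71 78 61 74 7a is 8 bytes > B = 4, so hash it first: H(key) = 6d, then zero-pad to 4 bytes: K' = 6d 00 00 00.
K' ⊕ ipad = 5b 36 36 36.  K' ⊕ opad = 31 5c 5c 5c.
Inner input = (K'⊕ipad) ∥ m = 5b 36 36 36 ∥ 25 b9 6a f3.
Inner hash: sum = 91+54+54+54+37+185+106+243 = 824; mod 256 = 56 → 38.
Outer input = (K'⊕opad) ∥ inner = 31 5c 5c 5c ∥ 38.
Outer hash (tag): sum = 49+92+92+92+56 = 381; mod 256 = 125 → 7d.

7d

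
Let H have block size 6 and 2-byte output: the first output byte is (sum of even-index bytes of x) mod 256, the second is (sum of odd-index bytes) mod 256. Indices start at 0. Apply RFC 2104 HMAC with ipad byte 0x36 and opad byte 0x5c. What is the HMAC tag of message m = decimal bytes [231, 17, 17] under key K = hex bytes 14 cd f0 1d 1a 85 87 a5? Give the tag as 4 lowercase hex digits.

Key hex bytes 14 cd f0 1d 1a 85 87 a5 is 8 bytes > B = 6, so hash it first: H(key) = a5 14, then zero-pad to 6 bytes: K' = a5 14 00 00 00 00.
K' ⊕ ipad = 93 22 36 36 36 36.  K' ⊕ opad = f9 48 5c 5c 5c 5c.
Inner input = (K'⊕ipad) ∥ m = 93 22 36 36 36 36 ∥ e7 11 11.
Inner hash: even-index sum = 503 mod 256 = 247; odd-index sum = 159 mod 256 = 159 → f7 9f.
Outer input = (K'⊕opad) ∥ inner = f9 48 5c 5c 5c 5c ∥ f7 9f.
Outer hash (tag): even-index sum = 680 mod 256 = 168; odd-index sum = 415 mod 256 = 159 → a8 9f.

a89f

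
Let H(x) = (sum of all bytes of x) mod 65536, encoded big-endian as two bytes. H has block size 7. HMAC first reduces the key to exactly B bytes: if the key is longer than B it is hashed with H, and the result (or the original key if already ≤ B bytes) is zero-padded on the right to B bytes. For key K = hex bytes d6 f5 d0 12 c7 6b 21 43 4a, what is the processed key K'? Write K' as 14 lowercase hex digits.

048d0000000000

|K| = 9 > B = 7, so first hash the key.
H(K): sum = 214+245+208+18+199+107+33+67+74 = 1165 → 04 8d.
Zero-pad H(K) = 04 8d to 7 bytes: K' = 04 8d 00 00 00 00 00.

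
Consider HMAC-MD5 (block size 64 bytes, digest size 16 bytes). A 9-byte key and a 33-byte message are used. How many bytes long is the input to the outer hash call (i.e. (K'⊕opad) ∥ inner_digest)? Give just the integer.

80

Key is 9 ≤ 64 bytes, zero-padded: |K'| = 64.
Outer input = (K'⊕opad) ∥ H(inner) → 64 + 16 = 80 bytes.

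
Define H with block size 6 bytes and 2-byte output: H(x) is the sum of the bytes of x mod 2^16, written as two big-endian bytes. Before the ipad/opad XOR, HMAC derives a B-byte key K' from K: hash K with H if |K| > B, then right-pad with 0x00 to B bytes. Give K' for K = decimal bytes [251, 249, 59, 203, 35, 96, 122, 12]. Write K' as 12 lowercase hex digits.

040300000000

|K| = 8 > B = 6, so first hash the key.
H(K): sum = 251+249+59+203+35+96+122+12 = 1027 → 04 03.
Zero-pad H(K) = 04 03 to 6 bytes: K' = 04 03 00 00 00 00.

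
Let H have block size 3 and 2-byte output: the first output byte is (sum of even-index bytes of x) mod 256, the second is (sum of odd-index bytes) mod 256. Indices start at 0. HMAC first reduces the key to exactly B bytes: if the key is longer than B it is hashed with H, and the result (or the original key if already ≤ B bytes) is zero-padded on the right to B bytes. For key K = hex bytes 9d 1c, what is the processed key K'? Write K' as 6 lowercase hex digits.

Key hex bytes 9d 1c is 2 bytes ≤ B = 3; zero-pad to 3 bytes: K' = 9d 1c 00.

9d1c00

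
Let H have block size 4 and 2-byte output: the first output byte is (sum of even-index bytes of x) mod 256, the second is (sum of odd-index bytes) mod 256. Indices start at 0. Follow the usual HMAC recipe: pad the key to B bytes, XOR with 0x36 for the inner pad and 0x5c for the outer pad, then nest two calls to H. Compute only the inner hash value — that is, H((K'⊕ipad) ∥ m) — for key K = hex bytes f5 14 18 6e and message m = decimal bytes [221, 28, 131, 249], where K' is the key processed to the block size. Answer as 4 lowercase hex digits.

518f

Key hex bytes f5 14 18 6e is exactly B = 4 bytes: K' = f5 14 18 6e.
K' ⊕ ipad = c3 22 2e 58.
Inner input = c3 22 2e 58 ∥ dd 1c 83 f9.
Inner hash: even-index sum = 593 mod 256 = 81; odd-index sum = 399 mod 256 = 143 → 51 8f.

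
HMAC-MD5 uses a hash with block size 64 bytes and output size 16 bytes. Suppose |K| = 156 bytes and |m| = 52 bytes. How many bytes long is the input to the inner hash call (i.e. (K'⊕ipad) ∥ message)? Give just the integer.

116

Key is 156 > 64 bytes, so it is hashed to 16 bytes then zero-padded to 64: |K'| = 64.
Inner input = (K'⊕ipad) ∥ m → 64 + 52 = 116 bytes.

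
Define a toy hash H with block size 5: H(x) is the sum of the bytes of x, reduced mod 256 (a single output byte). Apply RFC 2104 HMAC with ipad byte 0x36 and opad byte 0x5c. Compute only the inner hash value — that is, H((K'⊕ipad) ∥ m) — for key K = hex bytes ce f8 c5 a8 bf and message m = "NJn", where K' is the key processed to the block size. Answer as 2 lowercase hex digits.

e6

Key hex bytes ce f8 c5 a8 bf is exactly B = 5 bytes: K' = ce f8 c5 a8 bf.
K' ⊕ ipad = f8 ce f3 9e 89.
Inner input = f8 ce f3 9e 89 ∥ 4e 4a 6e.
Inner hash: sum = 248+206+243+158+137+78+74+110 = 1254; mod 256 = 230 → e6.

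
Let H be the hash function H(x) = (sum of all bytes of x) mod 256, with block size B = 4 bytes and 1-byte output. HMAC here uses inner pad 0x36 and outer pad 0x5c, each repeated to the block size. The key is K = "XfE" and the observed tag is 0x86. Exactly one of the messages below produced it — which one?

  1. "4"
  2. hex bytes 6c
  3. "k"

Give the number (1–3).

Key "XfE" = 58 66 45 is 3 bytes ≤ B = 4; zero-pad to 4 bytes: K' = 58 66 45 00.
K' ⊕ ipad = 6e 50 73 36; K' ⊕ opad = 04 3a 19 5c.
m1: inner = H(6e 50 73 36 34) = 9b; tag = H(04 3a 19 5c 9b) = 4e
m2: inner = H(6e 50 73 36 6c) = d3; tag = H(04 3a 19 5c d3) = 86 ← matches
m3: inner = H(6e 50 73 36 6b) = d2; tag = H(04 3a 19 5c d2) = 85

2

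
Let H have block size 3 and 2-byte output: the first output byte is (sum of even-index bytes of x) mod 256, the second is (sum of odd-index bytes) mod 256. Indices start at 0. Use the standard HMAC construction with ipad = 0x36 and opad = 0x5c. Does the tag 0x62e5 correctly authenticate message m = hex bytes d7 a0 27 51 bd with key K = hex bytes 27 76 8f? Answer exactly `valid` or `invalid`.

Key hex bytes 27 76 8f is exactly B = 3 bytes: K' = 27 76 8f.
K' ⊕ ipad = 11 40 b9; K' ⊕ opad = 7b 2a d3.
Inner hash: even-index sum = 443 mod 256 = 187; odd-index sum = 507 mod 256 = 251 → bb fb.
Outer hash (recomputed tag): even-index sum = 585 mod 256 = 73; odd-index sum = 229 mod 256 = 229 → 49 e5.
Recomputed tag = 49e5; claimed = 62e5 → mismatch.

invalid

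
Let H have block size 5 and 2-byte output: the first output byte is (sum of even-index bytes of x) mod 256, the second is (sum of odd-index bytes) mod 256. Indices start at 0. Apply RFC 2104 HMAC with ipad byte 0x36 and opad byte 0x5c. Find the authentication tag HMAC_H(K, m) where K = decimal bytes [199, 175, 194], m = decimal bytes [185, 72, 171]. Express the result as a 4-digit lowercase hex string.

c8b2

Key decimal bytes [199, 175, 194] = c7 af c2 is 3 bytes ≤ B = 5; zero-pad to 5 bytes: K' = c7 af c2 00 00.
K' ⊕ ipad = f1 99 f4 36 36.  K' ⊕ opad = 9b f3 9e 5c 5c.
Inner input = (K'⊕ipad) ∥ m = f1 99 f4 36 36 ∥ b9 48 ab.
Inner hash: even-index sum = 611 mod 256 = 99; odd-index sum = 563 mod 256 = 51 → 63 33.
Outer input = (K'⊕opad) ∥ inner = 9b f3 9e 5c 5c ∥ 63 33.
Outer hash (tag): even-index sum = 456 mod 256 = 200; odd-index sum = 434 mod 256 = 178 → c8 b2.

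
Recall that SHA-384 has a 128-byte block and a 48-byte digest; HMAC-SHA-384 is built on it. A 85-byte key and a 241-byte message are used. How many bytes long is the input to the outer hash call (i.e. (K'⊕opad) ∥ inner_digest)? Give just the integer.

Key is 85 ≤ 128 bytes, zero-padded: |K'| = 128.
Outer input = (K'⊕opad) ∥ H(inner) → 128 + 48 = 176 bytes.

176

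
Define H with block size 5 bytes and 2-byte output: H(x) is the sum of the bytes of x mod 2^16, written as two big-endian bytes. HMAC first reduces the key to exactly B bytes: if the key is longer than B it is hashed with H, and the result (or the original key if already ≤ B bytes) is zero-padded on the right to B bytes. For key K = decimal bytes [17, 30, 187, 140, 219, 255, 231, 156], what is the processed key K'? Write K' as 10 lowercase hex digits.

|K| = 8 > B = 5, so first hash the key.
H(K): sum = 17+30+187+140+219+255+231+156 = 1235 → 04 d3.
Zero-pad H(K) = 04 d3 to 5 bytes: K' = 04 d3 00 00 00.

04d3000000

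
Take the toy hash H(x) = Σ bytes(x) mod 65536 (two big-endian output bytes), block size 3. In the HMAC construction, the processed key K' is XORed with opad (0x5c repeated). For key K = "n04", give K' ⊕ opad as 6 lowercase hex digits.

Key "n04" = 6e 30 34 is exactly B = 3 bytes: K' = 6e 30 34.
XOR each byte with 0x5c: 6e⊕5c=32, 30⊕5c=6c, 34⊕5c=68.

326c68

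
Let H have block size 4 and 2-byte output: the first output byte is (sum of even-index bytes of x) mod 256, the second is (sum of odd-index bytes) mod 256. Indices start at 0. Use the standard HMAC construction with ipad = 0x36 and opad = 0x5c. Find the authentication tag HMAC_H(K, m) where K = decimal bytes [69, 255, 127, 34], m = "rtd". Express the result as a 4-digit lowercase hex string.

Key decimal bytes [69, 255, 127, 34] = 45 ff 7f 22 is exactly B = 4 bytes: K' = 45 ff 7f 22.
K' ⊕ ipad = 73 c9 49 14.  K' ⊕ opad = 19 a3 23 7e.
Inner input = (K'⊕ipad) ∥ m = 73 c9 49 14 ∥ 72 74 64.
Inner hash: even-index sum = 402 mod 256 = 146; odd-index sum = 337 mod 256 = 81 → 92 51.
Outer input = (K'⊕opad) ∥ inner = 19 a3 23 7e ∥ 92 51.
Outer hash (tag): even-index sum = 206 mod 256 = 206; odd-index sum = 370 mod 256 = 114 → ce 72.

ce72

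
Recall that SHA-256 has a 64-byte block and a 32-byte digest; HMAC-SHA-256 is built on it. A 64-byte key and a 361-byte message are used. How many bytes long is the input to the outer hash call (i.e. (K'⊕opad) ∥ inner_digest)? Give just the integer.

Key is 64 ≤ 64 bytes, zero-padded: |K'| = 64.
Outer input = (K'⊕opad) ∥ H(inner) → 64 + 32 = 96 bytes.

96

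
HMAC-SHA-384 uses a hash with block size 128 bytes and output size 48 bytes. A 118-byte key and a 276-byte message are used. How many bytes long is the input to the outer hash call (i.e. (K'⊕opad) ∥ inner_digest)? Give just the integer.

Key is 118 ≤ 128 bytes, zero-padded: |K'| = 128.
Outer input = (K'⊕opad) ∥ H(inner) → 128 + 48 = 176 bytes.

176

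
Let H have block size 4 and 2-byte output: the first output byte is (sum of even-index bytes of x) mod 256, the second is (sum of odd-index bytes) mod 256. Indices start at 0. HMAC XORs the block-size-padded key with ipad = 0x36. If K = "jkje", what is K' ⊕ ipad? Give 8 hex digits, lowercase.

Key "jkje" = 6a 6b 6a 65 is exactly B = 4 bytes: K' = 6a 6b 6a 65.
XOR each byte with 0x36: 6a⊕36=5c, 6b⊕36=5d, 6a⊕36=5c, 65⊕36=53.

5c5d5c53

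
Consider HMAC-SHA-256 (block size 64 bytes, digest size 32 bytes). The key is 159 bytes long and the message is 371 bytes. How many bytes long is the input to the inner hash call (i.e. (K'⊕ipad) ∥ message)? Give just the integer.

Key is 159 > 64 bytes, so it is hashed to 32 bytes then zero-padded to 64: |K'| = 64.
Inner input = (K'⊕ipad) ∥ m → 64 + 371 = 435 bytes.

435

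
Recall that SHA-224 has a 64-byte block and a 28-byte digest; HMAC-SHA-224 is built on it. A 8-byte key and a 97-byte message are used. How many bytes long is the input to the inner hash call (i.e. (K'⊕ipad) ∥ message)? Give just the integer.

Key is 8 ≤ 64 bytes, zero-padded: |K'| = 64.
Inner input = (K'⊕ipad) ∥ m → 64 + 97 = 161 bytes.

161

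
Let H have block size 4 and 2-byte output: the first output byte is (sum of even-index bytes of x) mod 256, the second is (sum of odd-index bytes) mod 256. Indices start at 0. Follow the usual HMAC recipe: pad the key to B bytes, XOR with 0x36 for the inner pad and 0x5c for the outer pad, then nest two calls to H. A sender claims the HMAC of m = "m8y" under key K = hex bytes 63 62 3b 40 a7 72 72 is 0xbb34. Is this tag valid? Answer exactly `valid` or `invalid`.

invalid

Key hex bytes 63 62 3b 40 a7 72 72 is 7 bytes > B = 4, so hash it first: H(key) = b7 14, then zero-pad to 4 bytes: K' = b7 14 00 00.
K' ⊕ ipad = 81 22 36 36; K' ⊕ opad = eb 48 5c 5c.
Inner hash: even-index sum = 413 mod 256 = 157; odd-index sum = 144 mod 256 = 144 → 9d 90.
Outer hash (recomputed tag): even-index sum = 484 mod 256 = 228; odd-index sum = 308 mod 256 = 52 → e4 34.
Recomputed tag = e434; claimed = bb34 → mismatch.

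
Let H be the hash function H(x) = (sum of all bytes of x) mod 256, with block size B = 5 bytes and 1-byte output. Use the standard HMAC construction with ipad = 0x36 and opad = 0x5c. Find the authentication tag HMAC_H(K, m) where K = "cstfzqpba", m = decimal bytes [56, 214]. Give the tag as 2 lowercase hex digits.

e0

Key "cstfzqpba" = 63 73 74 66 7a 71 70 62 61 is 9 bytes > B = 5, so hash it first: H(key) = ce, then zero-pad to 5 bytes: K' = ce 00 00 00 00.
K' ⊕ ipad = f8 36 36 36 36.  K' ⊕ opad = 92 5c 5c 5c 5c.
Inner input = (K'⊕ipad) ∥ m = f8 36 36 36 36 ∥ 38 d6.
Inner hash: sum = 248+54+54+54+54+56+214 = 734; mod 256 = 222 → de.
Outer input = (K'⊕opad) ∥ inner = 92 5c 5c 5c 5c ∥ de.
Outer hash (tag): sum = 146+92+92+92+92+222 = 736; mod 256 = 224 → e0.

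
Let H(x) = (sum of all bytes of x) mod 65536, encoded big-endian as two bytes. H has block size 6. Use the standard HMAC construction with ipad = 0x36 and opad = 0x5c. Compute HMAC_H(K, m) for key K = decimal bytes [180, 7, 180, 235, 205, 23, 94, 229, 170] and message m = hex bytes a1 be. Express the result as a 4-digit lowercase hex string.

Key decimal bytes [180, 7, 180, 235, 205, 23, 94, 229, 170] = b4 07 b4 eb cd 17 5e e5 aa is 9 bytes > B = 6, so hash it first: H(key) = 05 2b, then zero-pad to 6 bytes: K' = 05 2b 00 00 00 00.
K' ⊕ ipad = 33 1d 36 36 36 36.  K' ⊕ opad = 59 77 5c 5c 5c 5c.
Inner input = (K'⊕ipad) ∥ m = 33 1d 36 36 36 36 ∥ a1 be.
Inner hash: sum = 51+29+54+54+54+54+161+190 = 647 → 02 87.
Outer input = (K'⊕opad) ∥ inner = 59 77 5c 5c 5c 5c ∥ 02 87.
Outer hash (tag): sum = 89+119+92+92+92+92+2+135 = 713 → 02 c9.

02c9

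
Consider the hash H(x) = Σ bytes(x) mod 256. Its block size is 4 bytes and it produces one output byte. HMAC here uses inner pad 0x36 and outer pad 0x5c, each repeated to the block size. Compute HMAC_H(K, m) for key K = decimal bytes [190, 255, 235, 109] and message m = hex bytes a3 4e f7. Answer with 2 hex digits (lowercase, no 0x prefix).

de

Key decimal bytes [190, 255, 235, 109] = be ff eb 6d is exactly B = 4 bytes: K' = be ff eb 6d.
K' ⊕ ipad = 88 c9 dd 5b.  K' ⊕ opad = e2 a3 b7 31.
Inner input = (K'⊕ipad) ∥ m = 88 c9 dd 5b ∥ a3 4e f7.
Inner hash: sum = 136+201+221+91+163+78+247 = 1137; mod 256 = 113 → 71.
Outer input = (K'⊕opad) ∥ inner = e2 a3 b7 31 ∥ 71.
Outer hash (tag): sum = 226+163+183+49+113 = 734; mod 256 = 222 → de.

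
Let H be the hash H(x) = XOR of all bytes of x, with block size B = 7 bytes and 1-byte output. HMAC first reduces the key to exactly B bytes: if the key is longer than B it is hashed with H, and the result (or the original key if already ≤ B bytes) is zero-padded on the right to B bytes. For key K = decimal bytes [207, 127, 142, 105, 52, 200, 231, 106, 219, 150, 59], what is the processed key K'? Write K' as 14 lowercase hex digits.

|K| = 11 > B = 7, so first hash the key.
H(K): XOR cf⊕7f⊕8e⊕69⊕34⊕c8⊕e7⊕6a⊕db⊕96⊕3b = 50.
Zero-pad H(K) = 50 to 7 bytes: K' = 50 00 00 00 00 00 00.

50000000000000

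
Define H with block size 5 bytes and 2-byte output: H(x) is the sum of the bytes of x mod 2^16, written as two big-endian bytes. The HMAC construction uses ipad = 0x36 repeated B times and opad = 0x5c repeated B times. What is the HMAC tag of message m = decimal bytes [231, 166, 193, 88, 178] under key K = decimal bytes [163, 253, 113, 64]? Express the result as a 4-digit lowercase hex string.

02f5

Key decimal bytes [163, 253, 113, 64] = a3 fd 71 40 is 4 bytes ≤ B = 5; zero-pad to 5 bytes: K' = a3 fd 71 40 00.
K' ⊕ ipad = 95 cb 47 76 36.  K' ⊕ opad = ff a1 2d 1c 5c.
Inner input = (K'⊕ipad) ∥ m = 95 cb 47 76 36 ∥ e7 a6 c1 58 b2.
Inner hash: sum = 149+203+71+118+54+231+166+193+88+178 = 1451 → 05 ab.
Outer input = (K'⊕opad) ∥ inner = ff a1 2d 1c 5c ∥ 05 ab.
Outer hash (tag): sum = 255+161+45+28+92+5+171 = 757 → 02 f5.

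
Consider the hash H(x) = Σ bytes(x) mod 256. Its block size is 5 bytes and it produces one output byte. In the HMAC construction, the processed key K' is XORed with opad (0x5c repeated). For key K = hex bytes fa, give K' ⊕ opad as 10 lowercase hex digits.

Key hex bytes fa is 1 byte ≤ B = 5; zero-pad to 5 bytes: K' = fa 00 00 00 00.
XOR each byte with 0x5c: fa⊕5c=a6, 00⊕5c=5c, 00⊕5c=5c, 00⊕5c=5c, 00⊕5c=5c.

a65c5c5c5c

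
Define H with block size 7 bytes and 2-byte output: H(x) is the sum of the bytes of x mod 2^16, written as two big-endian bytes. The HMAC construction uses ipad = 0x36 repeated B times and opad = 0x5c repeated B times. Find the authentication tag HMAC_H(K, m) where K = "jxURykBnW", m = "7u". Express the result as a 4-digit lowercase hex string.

0286

Key "jxURykBnW" = 6a 78 55 52 79 6b 42 6e 57 is 9 bytes > B = 7, so hash it first: H(key) = 03 74, then zero-pad to 7 bytes: K' = 03 74 00 00 00 00 00.
K' ⊕ ipad = 35 42 36 36 36 36 36.  K' ⊕ opad = 5f 28 5c 5c 5c 5c 5c.
Inner input = (K'⊕ipad) ∥ m = 35 42 36 36 36 36 36 ∥ 37 75.
Inner hash: sum = 53+66+54+54+54+54+54+55+117 = 561 → 02 31.
Outer input = (K'⊕opad) ∥ inner = 5f 28 5c 5c 5c 5c 5c ∥ 02 31.
Outer hash (tag): sum = 95+40+92+92+92+92+92+2+49 = 646 → 02 86.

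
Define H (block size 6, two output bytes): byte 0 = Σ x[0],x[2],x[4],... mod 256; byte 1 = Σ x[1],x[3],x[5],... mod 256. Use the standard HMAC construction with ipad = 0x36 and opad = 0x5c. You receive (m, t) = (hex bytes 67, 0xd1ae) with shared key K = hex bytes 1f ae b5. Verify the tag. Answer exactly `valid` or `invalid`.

Key hex bytes 1f ae b5 is 3 bytes ≤ B = 6; zero-pad to 6 bytes: K' = 1f ae b5 00 00 00.
K' ⊕ ipad = 29 98 83 36 36 36; K' ⊕ opad = 43 f2 e9 5c 5c 5c.
Inner hash: even-index sum = 329 mod 256 = 73; odd-index sum = 260 mod 256 = 4 → 49 04.
Outer hash (recomputed tag): even-index sum = 465 mod 256 = 209; odd-index sum = 430 mod 256 = 174 → d1 ae.
Recomputed tag = d1ae; claimed = d1ae → match.

valid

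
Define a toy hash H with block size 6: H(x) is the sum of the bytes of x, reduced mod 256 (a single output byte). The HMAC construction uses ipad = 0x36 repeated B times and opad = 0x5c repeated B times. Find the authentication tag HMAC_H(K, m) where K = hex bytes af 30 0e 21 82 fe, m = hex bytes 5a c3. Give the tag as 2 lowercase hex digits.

Key hex bytes af 30 0e 21 82 fe is exactly B = 6 bytes: K' = af 30 0e 21 82 fe.
K' ⊕ ipad = 99 06 38 17 b4 c8.  K' ⊕ opad = f3 6c 52 7d de a2.
Inner input = (K'⊕ipad) ∥ m = 99 06 38 17 b4 c8 ∥ 5a c3.
Inner hash: sum = 153+6+56+23+180+200+90+195 = 903; mod 256 = 135 → 87.
Outer input = (K'⊕opad) ∥ inner = f3 6c 52 7d de a2 ∥ 87.
Outer hash (tag): sum = 243+108+82+125+222+162+135 = 1077; mod 256 = 53 → 35.

35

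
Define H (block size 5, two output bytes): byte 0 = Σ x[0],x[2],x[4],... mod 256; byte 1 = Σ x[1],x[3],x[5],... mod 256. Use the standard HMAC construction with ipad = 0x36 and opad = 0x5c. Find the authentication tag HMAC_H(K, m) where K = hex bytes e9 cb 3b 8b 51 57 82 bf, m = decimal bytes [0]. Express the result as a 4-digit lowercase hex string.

f3b9

Key hex bytes e9 cb 3b 8b 51 57 82 bf is 8 bytes > B = 5, so hash it first: H(key) = f7 6c, then zero-pad to 5 bytes: K' = f7 6c 00 00 00.
K' ⊕ ipad = c1 5a 36 36 36.  K' ⊕ opad = ab 30 5c 5c 5c.
Inner input = (K'⊕ipad) ∥ m = c1 5a 36 36 36 ∥ 00.
Inner hash: even-index sum = 301 mod 256 = 45; odd-index sum = 144 mod 256 = 144 → 2d 90.
Outer input = (K'⊕opad) ∥ inner = ab 30 5c 5c 5c ∥ 2d 90.
Outer hash (tag): even-index sum = 499 mod 256 = 243; odd-index sum = 185 mod 256 = 185 → f3 b9.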